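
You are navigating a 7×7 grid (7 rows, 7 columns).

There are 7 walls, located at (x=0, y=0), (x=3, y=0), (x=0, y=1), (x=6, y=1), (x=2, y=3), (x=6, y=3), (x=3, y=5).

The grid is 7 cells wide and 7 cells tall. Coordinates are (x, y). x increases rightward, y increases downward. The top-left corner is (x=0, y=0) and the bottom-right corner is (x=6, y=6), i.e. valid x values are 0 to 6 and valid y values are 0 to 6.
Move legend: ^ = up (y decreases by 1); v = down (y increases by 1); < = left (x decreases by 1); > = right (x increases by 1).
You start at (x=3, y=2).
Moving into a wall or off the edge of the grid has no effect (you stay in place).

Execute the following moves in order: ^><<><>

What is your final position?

Answer: Final position: (x=3, y=1)

Derivation:
Start: (x=3, y=2)
  ^ (up): (x=3, y=2) -> (x=3, y=1)
  > (right): (x=3, y=1) -> (x=4, y=1)
  < (left): (x=4, y=1) -> (x=3, y=1)
  < (left): (x=3, y=1) -> (x=2, y=1)
  > (right): (x=2, y=1) -> (x=3, y=1)
  < (left): (x=3, y=1) -> (x=2, y=1)
  > (right): (x=2, y=1) -> (x=3, y=1)
Final: (x=3, y=1)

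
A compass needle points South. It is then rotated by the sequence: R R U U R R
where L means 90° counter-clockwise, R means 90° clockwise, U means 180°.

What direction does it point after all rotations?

Start: South
  R (right (90° clockwise)) -> West
  R (right (90° clockwise)) -> North
  U (U-turn (180°)) -> South
  U (U-turn (180°)) -> North
  R (right (90° clockwise)) -> East
  R (right (90° clockwise)) -> South
Final: South

Answer: Final heading: South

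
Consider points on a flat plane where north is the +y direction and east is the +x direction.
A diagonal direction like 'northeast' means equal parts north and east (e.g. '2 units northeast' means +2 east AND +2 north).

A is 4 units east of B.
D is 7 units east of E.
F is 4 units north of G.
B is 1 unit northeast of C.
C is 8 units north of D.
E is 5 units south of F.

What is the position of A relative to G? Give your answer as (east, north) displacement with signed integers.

Place G at the origin (east=0, north=0).
  F is 4 units north of G: delta (east=+0, north=+4); F at (east=0, north=4).
  E is 5 units south of F: delta (east=+0, north=-5); E at (east=0, north=-1).
  D is 7 units east of E: delta (east=+7, north=+0); D at (east=7, north=-1).
  C is 8 units north of D: delta (east=+0, north=+8); C at (east=7, north=7).
  B is 1 unit northeast of C: delta (east=+1, north=+1); B at (east=8, north=8).
  A is 4 units east of B: delta (east=+4, north=+0); A at (east=12, north=8).
Therefore A relative to G: (east=12, north=8).

Answer: A is at (east=12, north=8) relative to G.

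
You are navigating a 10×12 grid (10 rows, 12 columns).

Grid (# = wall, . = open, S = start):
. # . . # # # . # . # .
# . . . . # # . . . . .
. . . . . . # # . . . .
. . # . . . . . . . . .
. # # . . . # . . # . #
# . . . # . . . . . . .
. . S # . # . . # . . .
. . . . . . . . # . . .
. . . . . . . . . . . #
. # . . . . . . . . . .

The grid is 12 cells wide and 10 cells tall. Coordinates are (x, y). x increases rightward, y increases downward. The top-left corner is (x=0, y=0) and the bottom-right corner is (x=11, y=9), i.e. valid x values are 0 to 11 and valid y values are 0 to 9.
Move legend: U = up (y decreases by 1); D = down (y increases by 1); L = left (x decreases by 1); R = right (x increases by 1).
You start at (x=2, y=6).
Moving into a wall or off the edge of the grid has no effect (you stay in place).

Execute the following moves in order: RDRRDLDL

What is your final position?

Start: (x=2, y=6)
  R (right): blocked, stay at (x=2, y=6)
  D (down): (x=2, y=6) -> (x=2, y=7)
  R (right): (x=2, y=7) -> (x=3, y=7)
  R (right): (x=3, y=7) -> (x=4, y=7)
  D (down): (x=4, y=7) -> (x=4, y=8)
  L (left): (x=4, y=8) -> (x=3, y=8)
  D (down): (x=3, y=8) -> (x=3, y=9)
  L (left): (x=3, y=9) -> (x=2, y=9)
Final: (x=2, y=9)

Answer: Final position: (x=2, y=9)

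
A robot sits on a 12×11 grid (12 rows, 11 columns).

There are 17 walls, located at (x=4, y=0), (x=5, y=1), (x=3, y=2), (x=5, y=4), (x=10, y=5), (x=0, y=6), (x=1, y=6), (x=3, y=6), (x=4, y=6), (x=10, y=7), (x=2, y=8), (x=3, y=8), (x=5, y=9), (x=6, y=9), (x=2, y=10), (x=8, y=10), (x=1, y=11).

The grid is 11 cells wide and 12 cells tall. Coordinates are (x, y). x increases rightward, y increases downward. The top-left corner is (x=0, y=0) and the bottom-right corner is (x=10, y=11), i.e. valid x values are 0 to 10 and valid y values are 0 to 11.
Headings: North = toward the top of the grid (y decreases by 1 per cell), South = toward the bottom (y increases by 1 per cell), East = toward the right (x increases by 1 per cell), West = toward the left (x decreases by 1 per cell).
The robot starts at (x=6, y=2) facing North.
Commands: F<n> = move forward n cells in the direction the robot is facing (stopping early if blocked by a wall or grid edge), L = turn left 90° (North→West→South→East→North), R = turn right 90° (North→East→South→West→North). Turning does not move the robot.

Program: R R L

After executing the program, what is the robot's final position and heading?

Answer: Final position: (x=6, y=2), facing East

Derivation:
Start: (x=6, y=2), facing North
  R: turn right, now facing East
  R: turn right, now facing South
  L: turn left, now facing East
Final: (x=6, y=2), facing East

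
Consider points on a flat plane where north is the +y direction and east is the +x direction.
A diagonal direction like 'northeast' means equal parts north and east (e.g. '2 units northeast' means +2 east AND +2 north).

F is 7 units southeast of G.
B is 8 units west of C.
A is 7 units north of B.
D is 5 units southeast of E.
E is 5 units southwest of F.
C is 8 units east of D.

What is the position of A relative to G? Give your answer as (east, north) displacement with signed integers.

Place G at the origin (east=0, north=0).
  F is 7 units southeast of G: delta (east=+7, north=-7); F at (east=7, north=-7).
  E is 5 units southwest of F: delta (east=-5, north=-5); E at (east=2, north=-12).
  D is 5 units southeast of E: delta (east=+5, north=-5); D at (east=7, north=-17).
  C is 8 units east of D: delta (east=+8, north=+0); C at (east=15, north=-17).
  B is 8 units west of C: delta (east=-8, north=+0); B at (east=7, north=-17).
  A is 7 units north of B: delta (east=+0, north=+7); A at (east=7, north=-10).
Therefore A relative to G: (east=7, north=-10).

Answer: A is at (east=7, north=-10) relative to G.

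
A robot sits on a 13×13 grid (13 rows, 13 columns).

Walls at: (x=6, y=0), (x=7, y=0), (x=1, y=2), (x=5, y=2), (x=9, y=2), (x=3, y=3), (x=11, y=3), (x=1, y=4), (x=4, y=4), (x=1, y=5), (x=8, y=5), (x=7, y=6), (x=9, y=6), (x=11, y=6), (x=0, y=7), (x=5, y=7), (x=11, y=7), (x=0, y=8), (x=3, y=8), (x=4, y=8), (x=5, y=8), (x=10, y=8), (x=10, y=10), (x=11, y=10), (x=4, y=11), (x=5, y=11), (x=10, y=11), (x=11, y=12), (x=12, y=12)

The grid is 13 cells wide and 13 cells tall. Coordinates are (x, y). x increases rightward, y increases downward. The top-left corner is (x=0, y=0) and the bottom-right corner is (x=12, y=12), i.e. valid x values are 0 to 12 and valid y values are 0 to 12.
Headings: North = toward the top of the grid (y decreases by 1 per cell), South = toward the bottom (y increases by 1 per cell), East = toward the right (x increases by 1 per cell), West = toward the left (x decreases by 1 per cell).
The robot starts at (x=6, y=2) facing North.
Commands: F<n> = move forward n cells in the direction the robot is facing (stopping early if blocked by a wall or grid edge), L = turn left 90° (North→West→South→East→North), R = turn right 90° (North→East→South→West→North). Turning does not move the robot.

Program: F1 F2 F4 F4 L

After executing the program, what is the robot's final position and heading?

Answer: Final position: (x=6, y=1), facing West

Derivation:
Start: (x=6, y=2), facing North
  F1: move forward 1, now at (x=6, y=1)
  F2: move forward 0/2 (blocked), now at (x=6, y=1)
  F4: move forward 0/4 (blocked), now at (x=6, y=1)
  F4: move forward 0/4 (blocked), now at (x=6, y=1)
  L: turn left, now facing West
Final: (x=6, y=1), facing West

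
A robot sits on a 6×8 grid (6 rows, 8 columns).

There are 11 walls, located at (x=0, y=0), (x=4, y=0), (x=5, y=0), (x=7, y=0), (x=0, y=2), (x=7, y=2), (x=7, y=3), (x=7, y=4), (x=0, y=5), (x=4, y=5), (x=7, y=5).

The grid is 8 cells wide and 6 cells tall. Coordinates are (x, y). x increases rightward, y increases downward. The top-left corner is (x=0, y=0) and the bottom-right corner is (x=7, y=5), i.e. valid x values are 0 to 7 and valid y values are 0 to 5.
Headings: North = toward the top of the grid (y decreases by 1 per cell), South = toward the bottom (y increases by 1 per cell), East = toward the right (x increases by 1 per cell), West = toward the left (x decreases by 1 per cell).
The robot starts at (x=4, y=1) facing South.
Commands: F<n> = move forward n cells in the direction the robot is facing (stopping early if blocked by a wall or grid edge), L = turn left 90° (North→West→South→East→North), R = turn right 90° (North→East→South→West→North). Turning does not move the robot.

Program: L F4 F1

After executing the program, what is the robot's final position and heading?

Answer: Final position: (x=7, y=1), facing East

Derivation:
Start: (x=4, y=1), facing South
  L: turn left, now facing East
  F4: move forward 3/4 (blocked), now at (x=7, y=1)
  F1: move forward 0/1 (blocked), now at (x=7, y=1)
Final: (x=7, y=1), facing East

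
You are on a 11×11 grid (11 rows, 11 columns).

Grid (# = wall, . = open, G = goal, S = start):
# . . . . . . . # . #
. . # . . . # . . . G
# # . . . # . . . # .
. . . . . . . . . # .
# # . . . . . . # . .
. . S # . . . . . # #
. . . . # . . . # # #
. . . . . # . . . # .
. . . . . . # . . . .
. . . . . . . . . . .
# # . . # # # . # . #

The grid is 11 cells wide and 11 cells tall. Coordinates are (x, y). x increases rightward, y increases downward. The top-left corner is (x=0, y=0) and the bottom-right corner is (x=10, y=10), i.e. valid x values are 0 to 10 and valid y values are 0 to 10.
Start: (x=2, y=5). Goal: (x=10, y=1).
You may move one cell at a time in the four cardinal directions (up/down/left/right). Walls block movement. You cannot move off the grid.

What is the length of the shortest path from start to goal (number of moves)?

Answer: Shortest path length: 12

Derivation:
BFS from (x=2, y=5) until reaching (x=10, y=1):
  Distance 0: (x=2, y=5)
  Distance 1: (x=2, y=4), (x=1, y=5), (x=2, y=6)
  Distance 2: (x=2, y=3), (x=3, y=4), (x=0, y=5), (x=1, y=6), (x=3, y=6), (x=2, y=7)
  Distance 3: (x=2, y=2), (x=1, y=3), (x=3, y=3), (x=4, y=4), (x=0, y=6), (x=1, y=7), (x=3, y=7), (x=2, y=8)
  Distance 4: (x=3, y=2), (x=0, y=3), (x=4, y=3), (x=5, y=4), (x=4, y=5), (x=0, y=7), (x=4, y=7), (x=1, y=8), (x=3, y=8), (x=2, y=9)
  Distance 5: (x=3, y=1), (x=4, y=2), (x=5, y=3), (x=6, y=4), (x=5, y=5), (x=0, y=8), (x=4, y=8), (x=1, y=9), (x=3, y=9), (x=2, y=10)
  Distance 6: (x=3, y=0), (x=4, y=1), (x=6, y=3), (x=7, y=4), (x=6, y=5), (x=5, y=6), (x=5, y=8), (x=0, y=9), (x=4, y=9), (x=3, y=10)
  Distance 7: (x=2, y=0), (x=4, y=0), (x=5, y=1), (x=6, y=2), (x=7, y=3), (x=7, y=5), (x=6, y=6), (x=5, y=9)
  Distance 8: (x=1, y=0), (x=5, y=0), (x=7, y=2), (x=8, y=3), (x=8, y=5), (x=7, y=6), (x=6, y=7), (x=6, y=9)
  Distance 9: (x=6, y=0), (x=1, y=1), (x=7, y=1), (x=8, y=2), (x=7, y=7), (x=7, y=9)
  Distance 10: (x=7, y=0), (x=0, y=1), (x=8, y=1), (x=8, y=7), (x=7, y=8), (x=8, y=9), (x=7, y=10)
  Distance 11: (x=9, y=1), (x=8, y=8), (x=9, y=9)
  Distance 12: (x=9, y=0), (x=10, y=1), (x=9, y=8), (x=10, y=9), (x=9, y=10)  <- goal reached here
One shortest path (12 moves): (x=2, y=5) -> (x=2, y=4) -> (x=3, y=4) -> (x=4, y=4) -> (x=5, y=4) -> (x=6, y=4) -> (x=7, y=4) -> (x=7, y=3) -> (x=8, y=3) -> (x=8, y=2) -> (x=8, y=1) -> (x=9, y=1) -> (x=10, y=1)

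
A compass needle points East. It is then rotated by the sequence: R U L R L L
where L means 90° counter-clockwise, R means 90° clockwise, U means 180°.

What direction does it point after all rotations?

Start: East
  R (right (90° clockwise)) -> South
  U (U-turn (180°)) -> North
  L (left (90° counter-clockwise)) -> West
  R (right (90° clockwise)) -> North
  L (left (90° counter-clockwise)) -> West
  L (left (90° counter-clockwise)) -> South
Final: South

Answer: Final heading: South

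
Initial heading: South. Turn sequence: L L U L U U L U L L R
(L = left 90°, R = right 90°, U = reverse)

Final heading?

Start: South
  L (left (90° counter-clockwise)) -> East
  L (left (90° counter-clockwise)) -> North
  U (U-turn (180°)) -> South
  L (left (90° counter-clockwise)) -> East
  U (U-turn (180°)) -> West
  U (U-turn (180°)) -> East
  L (left (90° counter-clockwise)) -> North
  U (U-turn (180°)) -> South
  L (left (90° counter-clockwise)) -> East
  L (left (90° counter-clockwise)) -> North
  R (right (90° clockwise)) -> East
Final: East

Answer: Final heading: East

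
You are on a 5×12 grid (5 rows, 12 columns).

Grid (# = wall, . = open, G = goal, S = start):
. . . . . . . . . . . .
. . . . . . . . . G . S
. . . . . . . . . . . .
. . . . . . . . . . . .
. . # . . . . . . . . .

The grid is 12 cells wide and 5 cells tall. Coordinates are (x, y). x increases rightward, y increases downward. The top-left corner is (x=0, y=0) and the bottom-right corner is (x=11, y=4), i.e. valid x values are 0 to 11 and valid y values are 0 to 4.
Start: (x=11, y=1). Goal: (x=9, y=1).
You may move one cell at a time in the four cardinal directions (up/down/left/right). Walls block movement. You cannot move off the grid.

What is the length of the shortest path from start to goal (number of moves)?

BFS from (x=11, y=1) until reaching (x=9, y=1):
  Distance 0: (x=11, y=1)
  Distance 1: (x=11, y=0), (x=10, y=1), (x=11, y=2)
  Distance 2: (x=10, y=0), (x=9, y=1), (x=10, y=2), (x=11, y=3)  <- goal reached here
One shortest path (2 moves): (x=11, y=1) -> (x=10, y=1) -> (x=9, y=1)

Answer: Shortest path length: 2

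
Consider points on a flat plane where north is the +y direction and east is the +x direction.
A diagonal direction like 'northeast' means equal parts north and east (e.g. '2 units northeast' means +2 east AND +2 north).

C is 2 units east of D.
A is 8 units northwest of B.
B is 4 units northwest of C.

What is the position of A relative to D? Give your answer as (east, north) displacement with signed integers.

Place D at the origin (east=0, north=0).
  C is 2 units east of D: delta (east=+2, north=+0); C at (east=2, north=0).
  B is 4 units northwest of C: delta (east=-4, north=+4); B at (east=-2, north=4).
  A is 8 units northwest of B: delta (east=-8, north=+8); A at (east=-10, north=12).
Therefore A relative to D: (east=-10, north=12).

Answer: A is at (east=-10, north=12) relative to D.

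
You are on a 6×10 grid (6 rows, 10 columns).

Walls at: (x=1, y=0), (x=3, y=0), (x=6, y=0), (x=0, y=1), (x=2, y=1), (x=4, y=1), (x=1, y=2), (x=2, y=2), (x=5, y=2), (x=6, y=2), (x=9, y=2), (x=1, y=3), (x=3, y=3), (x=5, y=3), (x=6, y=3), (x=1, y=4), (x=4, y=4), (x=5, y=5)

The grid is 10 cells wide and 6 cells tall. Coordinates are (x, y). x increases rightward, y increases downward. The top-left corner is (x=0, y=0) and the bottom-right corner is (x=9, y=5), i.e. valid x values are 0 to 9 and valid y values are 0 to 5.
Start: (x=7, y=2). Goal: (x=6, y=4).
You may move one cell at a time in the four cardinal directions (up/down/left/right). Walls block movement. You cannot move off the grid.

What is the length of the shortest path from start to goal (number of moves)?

BFS from (x=7, y=2) until reaching (x=6, y=4):
  Distance 0: (x=7, y=2)
  Distance 1: (x=7, y=1), (x=8, y=2), (x=7, y=3)
  Distance 2: (x=7, y=0), (x=6, y=1), (x=8, y=1), (x=8, y=3), (x=7, y=4)
  Distance 3: (x=8, y=0), (x=5, y=1), (x=9, y=1), (x=9, y=3), (x=6, y=4), (x=8, y=4), (x=7, y=5)  <- goal reached here
One shortest path (3 moves): (x=7, y=2) -> (x=7, y=3) -> (x=7, y=4) -> (x=6, y=4)

Answer: Shortest path length: 3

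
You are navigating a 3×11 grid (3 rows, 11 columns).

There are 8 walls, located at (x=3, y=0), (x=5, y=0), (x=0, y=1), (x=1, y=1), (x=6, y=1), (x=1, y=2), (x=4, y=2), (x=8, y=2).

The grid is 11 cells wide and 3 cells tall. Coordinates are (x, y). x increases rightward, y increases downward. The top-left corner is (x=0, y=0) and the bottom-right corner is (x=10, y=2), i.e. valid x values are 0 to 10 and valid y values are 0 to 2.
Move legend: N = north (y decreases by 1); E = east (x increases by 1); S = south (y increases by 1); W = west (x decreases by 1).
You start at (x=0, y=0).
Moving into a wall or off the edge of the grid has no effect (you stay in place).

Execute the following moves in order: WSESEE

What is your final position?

Start: (x=0, y=0)
  W (west): blocked, stay at (x=0, y=0)
  S (south): blocked, stay at (x=0, y=0)
  E (east): (x=0, y=0) -> (x=1, y=0)
  S (south): blocked, stay at (x=1, y=0)
  E (east): (x=1, y=0) -> (x=2, y=0)
  E (east): blocked, stay at (x=2, y=0)
Final: (x=2, y=0)

Answer: Final position: (x=2, y=0)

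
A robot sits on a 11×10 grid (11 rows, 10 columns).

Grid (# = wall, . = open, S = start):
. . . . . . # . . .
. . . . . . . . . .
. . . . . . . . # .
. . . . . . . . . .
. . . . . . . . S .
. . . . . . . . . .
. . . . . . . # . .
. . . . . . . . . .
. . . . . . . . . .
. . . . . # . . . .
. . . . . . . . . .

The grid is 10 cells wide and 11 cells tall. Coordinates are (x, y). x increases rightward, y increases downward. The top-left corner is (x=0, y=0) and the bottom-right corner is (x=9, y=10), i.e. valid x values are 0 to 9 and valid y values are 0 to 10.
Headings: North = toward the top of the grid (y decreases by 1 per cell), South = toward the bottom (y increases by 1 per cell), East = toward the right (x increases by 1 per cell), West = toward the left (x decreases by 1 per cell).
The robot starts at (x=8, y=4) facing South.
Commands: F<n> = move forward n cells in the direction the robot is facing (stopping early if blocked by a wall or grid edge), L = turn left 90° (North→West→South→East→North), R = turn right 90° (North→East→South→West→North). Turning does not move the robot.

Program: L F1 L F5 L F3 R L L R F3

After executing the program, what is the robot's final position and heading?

Start: (x=8, y=4), facing South
  L: turn left, now facing East
  F1: move forward 1, now at (x=9, y=4)
  L: turn left, now facing North
  F5: move forward 4/5 (blocked), now at (x=9, y=0)
  L: turn left, now facing West
  F3: move forward 2/3 (blocked), now at (x=7, y=0)
  R: turn right, now facing North
  L: turn left, now facing West
  L: turn left, now facing South
  R: turn right, now facing West
  F3: move forward 0/3 (blocked), now at (x=7, y=0)
Final: (x=7, y=0), facing West

Answer: Final position: (x=7, y=0), facing West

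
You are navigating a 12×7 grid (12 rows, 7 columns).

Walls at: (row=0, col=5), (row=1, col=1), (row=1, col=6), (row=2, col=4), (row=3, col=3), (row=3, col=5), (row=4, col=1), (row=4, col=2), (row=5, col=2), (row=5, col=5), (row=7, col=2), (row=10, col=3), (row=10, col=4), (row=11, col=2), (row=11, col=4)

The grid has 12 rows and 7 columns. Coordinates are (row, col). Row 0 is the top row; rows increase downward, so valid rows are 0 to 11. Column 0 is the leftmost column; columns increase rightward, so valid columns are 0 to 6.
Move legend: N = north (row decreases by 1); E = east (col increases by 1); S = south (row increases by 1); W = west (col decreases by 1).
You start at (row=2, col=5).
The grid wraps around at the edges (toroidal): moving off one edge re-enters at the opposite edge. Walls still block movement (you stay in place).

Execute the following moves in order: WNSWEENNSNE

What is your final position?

Answer: Final position: (row=0, col=1)

Derivation:
Start: (row=2, col=5)
  W (west): blocked, stay at (row=2, col=5)
  N (north): (row=2, col=5) -> (row=1, col=5)
  S (south): (row=1, col=5) -> (row=2, col=5)
  W (west): blocked, stay at (row=2, col=5)
  E (east): (row=2, col=5) -> (row=2, col=6)
  E (east): (row=2, col=6) -> (row=2, col=0)
  N (north): (row=2, col=0) -> (row=1, col=0)
  N (north): (row=1, col=0) -> (row=0, col=0)
  S (south): (row=0, col=0) -> (row=1, col=0)
  N (north): (row=1, col=0) -> (row=0, col=0)
  E (east): (row=0, col=0) -> (row=0, col=1)
Final: (row=0, col=1)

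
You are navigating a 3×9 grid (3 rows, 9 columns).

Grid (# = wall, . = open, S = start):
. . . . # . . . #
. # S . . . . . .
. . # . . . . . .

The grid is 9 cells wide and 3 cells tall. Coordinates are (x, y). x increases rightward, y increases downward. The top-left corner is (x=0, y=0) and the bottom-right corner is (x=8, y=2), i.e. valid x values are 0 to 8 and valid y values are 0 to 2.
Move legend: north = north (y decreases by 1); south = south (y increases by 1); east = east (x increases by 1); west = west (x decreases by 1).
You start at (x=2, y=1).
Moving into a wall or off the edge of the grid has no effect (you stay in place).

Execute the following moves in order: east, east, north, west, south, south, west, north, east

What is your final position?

Start: (x=2, y=1)
  east (east): (x=2, y=1) -> (x=3, y=1)
  east (east): (x=3, y=1) -> (x=4, y=1)
  north (north): blocked, stay at (x=4, y=1)
  west (west): (x=4, y=1) -> (x=3, y=1)
  south (south): (x=3, y=1) -> (x=3, y=2)
  south (south): blocked, stay at (x=3, y=2)
  west (west): blocked, stay at (x=3, y=2)
  north (north): (x=3, y=2) -> (x=3, y=1)
  east (east): (x=3, y=1) -> (x=4, y=1)
Final: (x=4, y=1)

Answer: Final position: (x=4, y=1)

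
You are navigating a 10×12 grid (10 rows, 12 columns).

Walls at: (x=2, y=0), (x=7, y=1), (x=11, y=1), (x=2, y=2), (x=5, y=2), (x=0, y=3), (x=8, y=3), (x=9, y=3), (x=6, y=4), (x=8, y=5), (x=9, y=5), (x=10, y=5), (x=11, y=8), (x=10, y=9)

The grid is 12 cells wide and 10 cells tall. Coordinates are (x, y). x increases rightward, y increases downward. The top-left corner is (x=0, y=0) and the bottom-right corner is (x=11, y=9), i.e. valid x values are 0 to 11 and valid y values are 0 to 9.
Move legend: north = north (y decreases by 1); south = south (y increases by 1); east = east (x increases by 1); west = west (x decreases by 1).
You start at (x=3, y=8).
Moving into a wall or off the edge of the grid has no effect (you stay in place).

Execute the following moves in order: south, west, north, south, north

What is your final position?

Answer: Final position: (x=2, y=8)

Derivation:
Start: (x=3, y=8)
  south (south): (x=3, y=8) -> (x=3, y=9)
  west (west): (x=3, y=9) -> (x=2, y=9)
  north (north): (x=2, y=9) -> (x=2, y=8)
  south (south): (x=2, y=8) -> (x=2, y=9)
  north (north): (x=2, y=9) -> (x=2, y=8)
Final: (x=2, y=8)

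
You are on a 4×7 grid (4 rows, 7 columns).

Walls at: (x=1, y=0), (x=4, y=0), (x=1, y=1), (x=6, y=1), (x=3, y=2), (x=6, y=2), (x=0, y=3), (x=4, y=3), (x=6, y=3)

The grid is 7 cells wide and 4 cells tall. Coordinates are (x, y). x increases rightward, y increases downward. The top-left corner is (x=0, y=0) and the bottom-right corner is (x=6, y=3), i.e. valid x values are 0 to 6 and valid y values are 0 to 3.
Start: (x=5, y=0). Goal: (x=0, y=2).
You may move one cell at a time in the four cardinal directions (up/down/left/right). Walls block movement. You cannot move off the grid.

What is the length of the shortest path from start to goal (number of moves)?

Answer: Shortest path length: 7

Derivation:
BFS from (x=5, y=0) until reaching (x=0, y=2):
  Distance 0: (x=5, y=0)
  Distance 1: (x=6, y=0), (x=5, y=1)
  Distance 2: (x=4, y=1), (x=5, y=2)
  Distance 3: (x=3, y=1), (x=4, y=2), (x=5, y=3)
  Distance 4: (x=3, y=0), (x=2, y=1)
  Distance 5: (x=2, y=0), (x=2, y=2)
  Distance 6: (x=1, y=2), (x=2, y=3)
  Distance 7: (x=0, y=2), (x=1, y=3), (x=3, y=3)  <- goal reached here
One shortest path (7 moves): (x=5, y=0) -> (x=5, y=1) -> (x=4, y=1) -> (x=3, y=1) -> (x=2, y=1) -> (x=2, y=2) -> (x=1, y=2) -> (x=0, y=2)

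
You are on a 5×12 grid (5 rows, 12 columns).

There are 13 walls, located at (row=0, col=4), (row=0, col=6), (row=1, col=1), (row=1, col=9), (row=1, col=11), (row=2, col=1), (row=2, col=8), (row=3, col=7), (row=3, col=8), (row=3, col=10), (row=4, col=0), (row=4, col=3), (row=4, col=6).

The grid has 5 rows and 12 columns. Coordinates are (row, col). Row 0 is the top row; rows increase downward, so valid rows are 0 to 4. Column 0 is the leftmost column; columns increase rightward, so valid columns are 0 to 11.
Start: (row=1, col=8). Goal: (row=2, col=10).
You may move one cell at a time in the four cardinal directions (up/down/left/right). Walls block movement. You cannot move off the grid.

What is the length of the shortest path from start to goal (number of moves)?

BFS from (row=1, col=8) until reaching (row=2, col=10):
  Distance 0: (row=1, col=8)
  Distance 1: (row=0, col=8), (row=1, col=7)
  Distance 2: (row=0, col=7), (row=0, col=9), (row=1, col=6), (row=2, col=7)
  Distance 3: (row=0, col=10), (row=1, col=5), (row=2, col=6)
  Distance 4: (row=0, col=5), (row=0, col=11), (row=1, col=4), (row=1, col=10), (row=2, col=5), (row=3, col=6)
  Distance 5: (row=1, col=3), (row=2, col=4), (row=2, col=10), (row=3, col=5)  <- goal reached here
One shortest path (5 moves): (row=1, col=8) -> (row=0, col=8) -> (row=0, col=9) -> (row=0, col=10) -> (row=1, col=10) -> (row=2, col=10)

Answer: Shortest path length: 5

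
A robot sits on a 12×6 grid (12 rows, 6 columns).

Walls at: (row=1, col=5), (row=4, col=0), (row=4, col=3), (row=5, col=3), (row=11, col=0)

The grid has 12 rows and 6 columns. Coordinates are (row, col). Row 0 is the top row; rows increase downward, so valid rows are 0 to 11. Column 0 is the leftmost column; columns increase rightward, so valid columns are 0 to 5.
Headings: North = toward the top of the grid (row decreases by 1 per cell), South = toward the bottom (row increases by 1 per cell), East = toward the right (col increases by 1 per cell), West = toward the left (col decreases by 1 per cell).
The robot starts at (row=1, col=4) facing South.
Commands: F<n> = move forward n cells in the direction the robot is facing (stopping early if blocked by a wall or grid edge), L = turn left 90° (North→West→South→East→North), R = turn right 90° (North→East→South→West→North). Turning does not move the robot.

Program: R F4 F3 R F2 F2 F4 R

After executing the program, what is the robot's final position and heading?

Start: (row=1, col=4), facing South
  R: turn right, now facing West
  F4: move forward 4, now at (row=1, col=0)
  F3: move forward 0/3 (blocked), now at (row=1, col=0)
  R: turn right, now facing North
  F2: move forward 1/2 (blocked), now at (row=0, col=0)
  F2: move forward 0/2 (blocked), now at (row=0, col=0)
  F4: move forward 0/4 (blocked), now at (row=0, col=0)
  R: turn right, now facing East
Final: (row=0, col=0), facing East

Answer: Final position: (row=0, col=0), facing East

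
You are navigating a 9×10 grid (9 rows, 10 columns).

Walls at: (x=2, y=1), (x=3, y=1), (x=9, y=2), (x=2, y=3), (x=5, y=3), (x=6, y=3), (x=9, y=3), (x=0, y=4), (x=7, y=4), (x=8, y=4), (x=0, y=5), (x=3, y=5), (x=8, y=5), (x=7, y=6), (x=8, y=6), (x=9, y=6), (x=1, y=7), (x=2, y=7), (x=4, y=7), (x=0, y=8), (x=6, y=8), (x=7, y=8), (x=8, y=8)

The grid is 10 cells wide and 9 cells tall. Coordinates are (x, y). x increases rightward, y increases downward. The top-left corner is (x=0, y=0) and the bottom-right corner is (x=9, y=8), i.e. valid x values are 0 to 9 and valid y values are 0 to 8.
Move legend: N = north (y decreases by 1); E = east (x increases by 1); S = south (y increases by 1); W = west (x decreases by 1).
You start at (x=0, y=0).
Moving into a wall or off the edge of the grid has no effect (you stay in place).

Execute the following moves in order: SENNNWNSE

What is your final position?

Answer: Final position: (x=1, y=1)

Derivation:
Start: (x=0, y=0)
  S (south): (x=0, y=0) -> (x=0, y=1)
  E (east): (x=0, y=1) -> (x=1, y=1)
  N (north): (x=1, y=1) -> (x=1, y=0)
  N (north): blocked, stay at (x=1, y=0)
  N (north): blocked, stay at (x=1, y=0)
  W (west): (x=1, y=0) -> (x=0, y=0)
  N (north): blocked, stay at (x=0, y=0)
  S (south): (x=0, y=0) -> (x=0, y=1)
  E (east): (x=0, y=1) -> (x=1, y=1)
Final: (x=1, y=1)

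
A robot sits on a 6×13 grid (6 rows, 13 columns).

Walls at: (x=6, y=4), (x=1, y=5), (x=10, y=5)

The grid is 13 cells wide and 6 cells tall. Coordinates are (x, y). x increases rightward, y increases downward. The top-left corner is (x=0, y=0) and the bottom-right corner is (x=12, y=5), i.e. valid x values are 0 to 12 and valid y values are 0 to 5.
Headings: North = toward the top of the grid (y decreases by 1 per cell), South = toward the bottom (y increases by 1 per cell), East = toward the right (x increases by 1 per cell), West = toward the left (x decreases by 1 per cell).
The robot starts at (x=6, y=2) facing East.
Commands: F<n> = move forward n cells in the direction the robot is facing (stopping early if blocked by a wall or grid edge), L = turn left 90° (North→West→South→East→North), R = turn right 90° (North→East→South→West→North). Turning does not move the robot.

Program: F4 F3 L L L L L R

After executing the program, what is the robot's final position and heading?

Answer: Final position: (x=12, y=2), facing East

Derivation:
Start: (x=6, y=2), facing East
  F4: move forward 4, now at (x=10, y=2)
  F3: move forward 2/3 (blocked), now at (x=12, y=2)
  L: turn left, now facing North
  L: turn left, now facing West
  L: turn left, now facing South
  L: turn left, now facing East
  L: turn left, now facing North
  R: turn right, now facing East
Final: (x=12, y=2), facing East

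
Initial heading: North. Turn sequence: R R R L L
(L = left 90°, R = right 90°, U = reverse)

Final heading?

Start: North
  R (right (90° clockwise)) -> East
  R (right (90° clockwise)) -> South
  R (right (90° clockwise)) -> West
  L (left (90° counter-clockwise)) -> South
  L (left (90° counter-clockwise)) -> East
Final: East

Answer: Final heading: East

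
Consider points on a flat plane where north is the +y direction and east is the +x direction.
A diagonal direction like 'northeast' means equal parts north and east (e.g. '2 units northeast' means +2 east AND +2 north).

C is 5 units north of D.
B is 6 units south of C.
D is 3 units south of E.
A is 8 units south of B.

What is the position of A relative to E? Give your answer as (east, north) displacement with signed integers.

Answer: A is at (east=0, north=-12) relative to E.

Derivation:
Place E at the origin (east=0, north=0).
  D is 3 units south of E: delta (east=+0, north=-3); D at (east=0, north=-3).
  C is 5 units north of D: delta (east=+0, north=+5); C at (east=0, north=2).
  B is 6 units south of C: delta (east=+0, north=-6); B at (east=0, north=-4).
  A is 8 units south of B: delta (east=+0, north=-8); A at (east=0, north=-12).
Therefore A relative to E: (east=0, north=-12).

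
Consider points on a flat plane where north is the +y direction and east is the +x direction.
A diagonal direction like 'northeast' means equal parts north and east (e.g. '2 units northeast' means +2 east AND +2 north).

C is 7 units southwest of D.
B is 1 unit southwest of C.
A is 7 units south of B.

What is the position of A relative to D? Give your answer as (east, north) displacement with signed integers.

Answer: A is at (east=-8, north=-15) relative to D.

Derivation:
Place D at the origin (east=0, north=0).
  C is 7 units southwest of D: delta (east=-7, north=-7); C at (east=-7, north=-7).
  B is 1 unit southwest of C: delta (east=-1, north=-1); B at (east=-8, north=-8).
  A is 7 units south of B: delta (east=+0, north=-7); A at (east=-8, north=-15).
Therefore A relative to D: (east=-8, north=-15).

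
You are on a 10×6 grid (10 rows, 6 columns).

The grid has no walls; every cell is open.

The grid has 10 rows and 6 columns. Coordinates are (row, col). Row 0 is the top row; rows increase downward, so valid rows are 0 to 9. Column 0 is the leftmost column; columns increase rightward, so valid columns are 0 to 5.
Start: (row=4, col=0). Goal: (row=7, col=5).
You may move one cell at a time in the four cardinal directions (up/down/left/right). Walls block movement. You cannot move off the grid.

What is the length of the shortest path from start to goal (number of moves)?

BFS from (row=4, col=0) until reaching (row=7, col=5):
  Distance 0: (row=4, col=0)
  Distance 1: (row=3, col=0), (row=4, col=1), (row=5, col=0)
  Distance 2: (row=2, col=0), (row=3, col=1), (row=4, col=2), (row=5, col=1), (row=6, col=0)
  Distance 3: (row=1, col=0), (row=2, col=1), (row=3, col=2), (row=4, col=3), (row=5, col=2), (row=6, col=1), (row=7, col=0)
  Distance 4: (row=0, col=0), (row=1, col=1), (row=2, col=2), (row=3, col=3), (row=4, col=4), (row=5, col=3), (row=6, col=2), (row=7, col=1), (row=8, col=0)
  Distance 5: (row=0, col=1), (row=1, col=2), (row=2, col=3), (row=3, col=4), (row=4, col=5), (row=5, col=4), (row=6, col=3), (row=7, col=2), (row=8, col=1), (row=9, col=0)
  Distance 6: (row=0, col=2), (row=1, col=3), (row=2, col=4), (row=3, col=5), (row=5, col=5), (row=6, col=4), (row=7, col=3), (row=8, col=2), (row=9, col=1)
  Distance 7: (row=0, col=3), (row=1, col=4), (row=2, col=5), (row=6, col=5), (row=7, col=4), (row=8, col=3), (row=9, col=2)
  Distance 8: (row=0, col=4), (row=1, col=5), (row=7, col=5), (row=8, col=4), (row=9, col=3)  <- goal reached here
One shortest path (8 moves): (row=4, col=0) -> (row=4, col=1) -> (row=4, col=2) -> (row=4, col=3) -> (row=4, col=4) -> (row=4, col=5) -> (row=5, col=5) -> (row=6, col=5) -> (row=7, col=5)

Answer: Shortest path length: 8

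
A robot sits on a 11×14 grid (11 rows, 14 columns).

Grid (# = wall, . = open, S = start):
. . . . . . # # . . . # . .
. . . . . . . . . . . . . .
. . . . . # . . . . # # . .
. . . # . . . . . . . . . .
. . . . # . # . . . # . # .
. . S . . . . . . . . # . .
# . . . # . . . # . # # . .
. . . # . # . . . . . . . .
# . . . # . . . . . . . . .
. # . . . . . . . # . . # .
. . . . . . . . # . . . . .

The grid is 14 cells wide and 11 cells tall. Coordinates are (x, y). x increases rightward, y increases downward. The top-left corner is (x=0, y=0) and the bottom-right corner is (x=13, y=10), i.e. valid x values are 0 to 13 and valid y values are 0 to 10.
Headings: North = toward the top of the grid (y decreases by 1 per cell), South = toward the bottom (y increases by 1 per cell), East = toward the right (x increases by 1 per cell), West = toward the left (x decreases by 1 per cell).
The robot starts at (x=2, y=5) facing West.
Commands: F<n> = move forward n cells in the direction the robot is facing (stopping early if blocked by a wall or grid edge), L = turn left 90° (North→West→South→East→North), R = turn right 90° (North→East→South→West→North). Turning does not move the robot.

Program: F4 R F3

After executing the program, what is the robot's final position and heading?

Answer: Final position: (x=0, y=2), facing North

Derivation:
Start: (x=2, y=5), facing West
  F4: move forward 2/4 (blocked), now at (x=0, y=5)
  R: turn right, now facing North
  F3: move forward 3, now at (x=0, y=2)
Final: (x=0, y=2), facing North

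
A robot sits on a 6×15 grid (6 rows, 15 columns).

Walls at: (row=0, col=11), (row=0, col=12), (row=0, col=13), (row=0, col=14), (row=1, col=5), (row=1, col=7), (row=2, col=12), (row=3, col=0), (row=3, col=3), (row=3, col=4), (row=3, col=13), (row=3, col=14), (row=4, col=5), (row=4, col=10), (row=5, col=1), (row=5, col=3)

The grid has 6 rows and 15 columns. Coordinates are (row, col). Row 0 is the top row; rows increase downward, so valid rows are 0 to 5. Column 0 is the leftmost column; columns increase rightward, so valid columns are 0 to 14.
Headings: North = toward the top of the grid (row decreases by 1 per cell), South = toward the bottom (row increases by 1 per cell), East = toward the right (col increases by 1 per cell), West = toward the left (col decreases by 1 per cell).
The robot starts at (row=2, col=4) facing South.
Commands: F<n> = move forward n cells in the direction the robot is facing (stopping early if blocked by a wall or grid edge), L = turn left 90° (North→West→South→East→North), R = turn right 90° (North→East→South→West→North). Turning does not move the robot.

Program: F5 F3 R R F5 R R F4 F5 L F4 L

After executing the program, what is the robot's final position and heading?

Start: (row=2, col=4), facing South
  F5: move forward 0/5 (blocked), now at (row=2, col=4)
  F3: move forward 0/3 (blocked), now at (row=2, col=4)
  R: turn right, now facing West
  R: turn right, now facing North
  F5: move forward 2/5 (blocked), now at (row=0, col=4)
  R: turn right, now facing East
  R: turn right, now facing South
  F4: move forward 2/4 (blocked), now at (row=2, col=4)
  F5: move forward 0/5 (blocked), now at (row=2, col=4)
  L: turn left, now facing East
  F4: move forward 4, now at (row=2, col=8)
  L: turn left, now facing North
Final: (row=2, col=8), facing North

Answer: Final position: (row=2, col=8), facing North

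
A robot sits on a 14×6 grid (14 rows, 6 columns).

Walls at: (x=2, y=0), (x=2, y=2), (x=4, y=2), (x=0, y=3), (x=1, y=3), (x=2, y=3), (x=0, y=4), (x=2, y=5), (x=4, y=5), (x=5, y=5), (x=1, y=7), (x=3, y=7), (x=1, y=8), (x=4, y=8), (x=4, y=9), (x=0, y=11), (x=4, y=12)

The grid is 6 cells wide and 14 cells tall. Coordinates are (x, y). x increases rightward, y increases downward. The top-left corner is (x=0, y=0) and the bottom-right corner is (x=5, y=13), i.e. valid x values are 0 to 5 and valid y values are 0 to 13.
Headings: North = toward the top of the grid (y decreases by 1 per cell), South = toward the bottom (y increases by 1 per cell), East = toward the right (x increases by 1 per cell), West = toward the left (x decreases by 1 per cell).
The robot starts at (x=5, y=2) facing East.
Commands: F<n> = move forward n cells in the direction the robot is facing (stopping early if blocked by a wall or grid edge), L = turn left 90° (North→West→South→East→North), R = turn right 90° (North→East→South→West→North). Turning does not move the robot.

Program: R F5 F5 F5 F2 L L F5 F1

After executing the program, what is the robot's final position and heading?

Start: (x=5, y=2), facing East
  R: turn right, now facing South
  F5: move forward 2/5 (blocked), now at (x=5, y=4)
  F5: move forward 0/5 (blocked), now at (x=5, y=4)
  F5: move forward 0/5 (blocked), now at (x=5, y=4)
  F2: move forward 0/2 (blocked), now at (x=5, y=4)
  L: turn left, now facing East
  L: turn left, now facing North
  F5: move forward 4/5 (blocked), now at (x=5, y=0)
  F1: move forward 0/1 (blocked), now at (x=5, y=0)
Final: (x=5, y=0), facing North

Answer: Final position: (x=5, y=0), facing North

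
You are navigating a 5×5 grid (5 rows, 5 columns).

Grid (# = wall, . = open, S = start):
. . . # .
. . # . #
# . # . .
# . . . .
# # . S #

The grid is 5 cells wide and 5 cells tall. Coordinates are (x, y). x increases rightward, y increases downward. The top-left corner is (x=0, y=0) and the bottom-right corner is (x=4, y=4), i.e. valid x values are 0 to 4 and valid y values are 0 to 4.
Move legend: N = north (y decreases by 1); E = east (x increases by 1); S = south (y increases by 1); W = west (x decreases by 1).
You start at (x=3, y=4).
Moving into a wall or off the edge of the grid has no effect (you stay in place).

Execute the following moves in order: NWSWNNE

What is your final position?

Start: (x=3, y=4)
  N (north): (x=3, y=4) -> (x=3, y=3)
  W (west): (x=3, y=3) -> (x=2, y=3)
  S (south): (x=2, y=3) -> (x=2, y=4)
  W (west): blocked, stay at (x=2, y=4)
  N (north): (x=2, y=4) -> (x=2, y=3)
  N (north): blocked, stay at (x=2, y=3)
  E (east): (x=2, y=3) -> (x=3, y=3)
Final: (x=3, y=3)

Answer: Final position: (x=3, y=3)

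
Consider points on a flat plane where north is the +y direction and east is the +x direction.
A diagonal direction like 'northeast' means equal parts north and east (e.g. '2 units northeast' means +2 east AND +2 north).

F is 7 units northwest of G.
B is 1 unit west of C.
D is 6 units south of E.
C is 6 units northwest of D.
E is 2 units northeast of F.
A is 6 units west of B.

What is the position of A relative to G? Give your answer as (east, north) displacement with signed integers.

Place G at the origin (east=0, north=0).
  F is 7 units northwest of G: delta (east=-7, north=+7); F at (east=-7, north=7).
  E is 2 units northeast of F: delta (east=+2, north=+2); E at (east=-5, north=9).
  D is 6 units south of E: delta (east=+0, north=-6); D at (east=-5, north=3).
  C is 6 units northwest of D: delta (east=-6, north=+6); C at (east=-11, north=9).
  B is 1 unit west of C: delta (east=-1, north=+0); B at (east=-12, north=9).
  A is 6 units west of B: delta (east=-6, north=+0); A at (east=-18, north=9).
Therefore A relative to G: (east=-18, north=9).

Answer: A is at (east=-18, north=9) relative to G.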